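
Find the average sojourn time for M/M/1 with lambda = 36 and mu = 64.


W = 1/(mu - lambda) = 1/(64 - 36) = 0.0357 hours

0.0357 hours


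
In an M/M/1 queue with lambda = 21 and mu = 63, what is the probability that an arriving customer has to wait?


P(wait) = rho = lambda/mu = 21/63 = 0.3333

0.3333


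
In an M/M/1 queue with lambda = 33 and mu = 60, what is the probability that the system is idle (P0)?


P0 = 1 - rho = 1 - 33/60 = 0.45

0.45


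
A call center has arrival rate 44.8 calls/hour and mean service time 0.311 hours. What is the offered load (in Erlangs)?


Offered load a = lambda * E[S] = 44.8 * 0.311 = 13.93 Erlangs

13.93 Erlangs


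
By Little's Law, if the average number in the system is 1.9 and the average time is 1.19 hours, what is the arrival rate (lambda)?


lambda = L / W = 1.9 / 1.19 = 1.6 per hour

1.6 per hour


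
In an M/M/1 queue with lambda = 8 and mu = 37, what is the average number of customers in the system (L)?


rho = 8/37; L = rho/(1-rho) = 0.28

0.28


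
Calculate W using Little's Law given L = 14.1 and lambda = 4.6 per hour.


W = L / lambda = 14.1 / 4.6 = 3.0652 hours

3.0652 hours


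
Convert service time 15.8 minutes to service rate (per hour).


mu = 60 / avg_service_time = 60 / 15.8 = 3.8 per hour

3.8 per hour


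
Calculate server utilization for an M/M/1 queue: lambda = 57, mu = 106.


rho = lambda/mu = 57/106 = 0.5377

0.5377


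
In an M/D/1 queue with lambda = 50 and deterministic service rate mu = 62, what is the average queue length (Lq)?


M/D/1: Lq = rho^2 / (2*(1-rho)) where rho = 50/62; Lq = 1.68

1.68


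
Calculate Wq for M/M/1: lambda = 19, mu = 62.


rho = 19/62; Wq = rho/(mu - lambda) = 0.0071 hours

0.0071 hours


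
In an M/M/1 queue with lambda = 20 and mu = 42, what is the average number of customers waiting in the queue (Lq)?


rho = 20/42; Lq = rho^2/(1-rho) = 0.43

0.43


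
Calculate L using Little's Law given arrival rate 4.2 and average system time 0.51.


L = lambda * W = 4.2 * 0.51 = 2.14

2.14


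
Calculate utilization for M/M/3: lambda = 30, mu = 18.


rho = lambda/(c*mu) = 30/(3*18) = 0.5556

0.5556


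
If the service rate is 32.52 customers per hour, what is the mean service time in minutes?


Mean service time = 60/mu = 60/32.52 = 1.85 minutes

1.85 minutes


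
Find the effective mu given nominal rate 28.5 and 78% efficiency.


Effective rate = mu * efficiency = 28.5 * 0.78 = 22.23 per hour

22.23 per hour


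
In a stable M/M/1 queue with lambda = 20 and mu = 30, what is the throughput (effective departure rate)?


For a stable queue (lambda < mu), throughput = lambda = 20 per hour

20 per hour


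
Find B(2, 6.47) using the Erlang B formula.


B(N,A) = (A^N/N!) / sum(A^k/k!, k=0..N) with N=2, A=6.47 = 0.737

0.737


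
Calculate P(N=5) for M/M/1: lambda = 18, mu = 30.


rho = 18/30; P(n) = (1-rho)*rho^n = (1-18/30)*(18/30)^5 = 0.0311

0.0311


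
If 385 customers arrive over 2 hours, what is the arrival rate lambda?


lambda = total arrivals / time = 385 / 2 = 192.5 per hour

192.5 per hour


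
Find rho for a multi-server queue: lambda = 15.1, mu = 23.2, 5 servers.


rho = lambda / (c * mu) = 15.1 / (5 * 23.2) = 0.1302

0.1302


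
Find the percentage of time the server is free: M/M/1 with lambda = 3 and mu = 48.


Idle fraction = (1 - rho) * 100 = (1 - 3/48) * 100 = 93.8%

93.8%


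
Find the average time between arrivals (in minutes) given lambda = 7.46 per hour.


Mean interarrival time = 60/lambda = 60/7.46 = 8.04 minutes

8.04 minutes


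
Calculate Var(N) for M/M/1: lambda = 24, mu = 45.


rho = 24/45; Var(N) = rho/(1-rho)^2 = 2.45

2.45


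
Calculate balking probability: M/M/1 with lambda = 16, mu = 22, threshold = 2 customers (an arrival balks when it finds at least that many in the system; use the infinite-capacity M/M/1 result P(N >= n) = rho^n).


P(N >= 2) = rho^2 = (16/22)^2 = 0.5289

0.5289


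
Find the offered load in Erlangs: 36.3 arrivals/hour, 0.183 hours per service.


Offered load a = lambda * E[S] = 36.3 * 0.183 = 6.64 Erlangs

6.64 Erlangs


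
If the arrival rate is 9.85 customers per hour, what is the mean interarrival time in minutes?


Mean interarrival time = 60/lambda = 60/9.85 = 6.09 minutes

6.09 minutes


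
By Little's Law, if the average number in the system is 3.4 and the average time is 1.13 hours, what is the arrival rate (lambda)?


lambda = L / W = 3.4 / 1.13 = 3.01 per hour

3.01 per hour


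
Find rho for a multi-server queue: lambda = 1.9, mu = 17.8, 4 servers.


rho = lambda / (c * mu) = 1.9 / (4 * 17.8) = 0.0267

0.0267


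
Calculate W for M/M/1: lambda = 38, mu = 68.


W = 1/(mu - lambda) = 1/(68 - 38) = 0.0333 hours

0.0333 hours


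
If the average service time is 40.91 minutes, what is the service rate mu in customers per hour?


mu = 60 / avg_service_time = 60 / 40.91 = 1.47 per hour

1.47 per hour


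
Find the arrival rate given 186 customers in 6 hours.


lambda = total arrivals / time = 186 / 6 = 31.0 per hour

31.0 per hour


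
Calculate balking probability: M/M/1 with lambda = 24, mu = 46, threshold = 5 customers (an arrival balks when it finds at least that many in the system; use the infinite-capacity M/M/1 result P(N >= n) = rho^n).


P(N >= 5) = rho^5 = (24/46)^5 = 0.0387

0.0387


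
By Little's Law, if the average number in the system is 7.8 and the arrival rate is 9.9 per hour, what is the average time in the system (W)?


W = L / lambda = 7.8 / 9.9 = 0.7879 hours

0.7879 hours


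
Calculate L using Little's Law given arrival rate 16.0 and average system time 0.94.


L = lambda * W = 16.0 * 0.94 = 15.04

15.04


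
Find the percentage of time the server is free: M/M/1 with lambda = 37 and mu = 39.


Idle fraction = (1 - rho) * 100 = (1 - 37/39) * 100 = 5.1%

5.1%


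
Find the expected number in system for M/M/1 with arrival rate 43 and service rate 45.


rho = 43/45; L = rho/(1-rho) = 21.5

21.5


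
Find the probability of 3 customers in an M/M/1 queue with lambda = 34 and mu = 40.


rho = 34/40; P(n) = (1-rho)*rho^n = (1-34/40)*(34/40)^3 = 0.0921

0.0921


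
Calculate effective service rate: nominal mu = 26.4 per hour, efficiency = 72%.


Effective rate = mu * efficiency = 26.4 * 0.72 = 19.01 per hour

19.01 per hour


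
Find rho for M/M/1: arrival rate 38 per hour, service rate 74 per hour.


rho = lambda/mu = 38/74 = 0.5135

0.5135


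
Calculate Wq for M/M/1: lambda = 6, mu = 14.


rho = 6/14; Wq = rho/(mu - lambda) = 0.0536 hours

0.0536 hours


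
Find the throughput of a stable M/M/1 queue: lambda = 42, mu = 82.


For a stable queue (lambda < mu), throughput = lambda = 42 per hour

42 per hour


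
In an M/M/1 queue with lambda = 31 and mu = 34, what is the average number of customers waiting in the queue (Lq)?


rho = 31/34; Lq = rho^2/(1-rho) = 9.42

9.42


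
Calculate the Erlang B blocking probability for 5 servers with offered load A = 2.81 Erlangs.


B(N,A) = (A^N/N!) / sum(A^k/k!, k=0..N) with N=5, A=2.81 = 0.0941

0.0941


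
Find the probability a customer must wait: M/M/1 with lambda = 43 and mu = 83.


P(wait) = rho = lambda/mu = 43/83 = 0.5181

0.5181


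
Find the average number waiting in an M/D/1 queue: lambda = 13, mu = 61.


M/D/1: Lq = rho^2 / (2*(1-rho)) where rho = 13/61; Lq = 0.03

0.03


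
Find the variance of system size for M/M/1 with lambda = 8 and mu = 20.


rho = 8/20; Var(N) = rho/(1-rho)^2 = 1.11

1.11


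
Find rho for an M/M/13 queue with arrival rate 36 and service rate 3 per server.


rho = lambda/(c*mu) = 36/(13*3) = 0.9231

0.9231


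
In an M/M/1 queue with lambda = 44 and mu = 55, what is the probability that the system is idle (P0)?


P0 = 1 - rho = 1 - 44/55 = 0.2

0.2


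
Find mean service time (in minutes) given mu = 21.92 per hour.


Mean service time = 60/mu = 60/21.92 = 2.74 minutes

2.74 minutes


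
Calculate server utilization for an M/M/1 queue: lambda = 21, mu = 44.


rho = lambda/mu = 21/44 = 0.4773

0.4773


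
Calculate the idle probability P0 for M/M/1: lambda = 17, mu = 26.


P0 = 1 - rho = 1 - 17/26 = 0.3462

0.3462


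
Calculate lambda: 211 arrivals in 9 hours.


lambda = total arrivals / time = 211 / 9 = 23.44 per hour

23.44 per hour


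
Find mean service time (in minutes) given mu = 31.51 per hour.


Mean service time = 60/mu = 60/31.51 = 1.9 minutes

1.9 minutes


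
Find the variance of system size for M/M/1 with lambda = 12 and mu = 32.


rho = 12/32; Var(N) = rho/(1-rho)^2 = 0.96

0.96


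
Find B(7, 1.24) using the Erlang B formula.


B(N,A) = (A^N/N!) / sum(A^k/k!, k=0..N) with N=7, A=1.24 = 0.0003

0.0003


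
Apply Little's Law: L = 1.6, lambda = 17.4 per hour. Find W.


W = L / lambda = 1.6 / 17.4 = 0.092 hours

0.092 hours


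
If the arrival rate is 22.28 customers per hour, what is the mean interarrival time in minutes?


Mean interarrival time = 60/lambda = 60/22.28 = 2.69 minutes

2.69 minutes


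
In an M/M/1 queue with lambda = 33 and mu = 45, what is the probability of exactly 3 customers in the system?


rho = 33/45; P(n) = (1-rho)*rho^n = (1-33/45)*(33/45)^3 = 0.1052

0.1052


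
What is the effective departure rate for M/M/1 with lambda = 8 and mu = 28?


For a stable queue (lambda < mu), throughput = lambda = 8 per hour

8 per hour


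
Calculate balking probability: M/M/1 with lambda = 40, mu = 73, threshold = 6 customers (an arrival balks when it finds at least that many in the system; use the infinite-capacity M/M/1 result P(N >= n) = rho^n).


P(N >= 6) = rho^6 = (40/73)^6 = 0.0271

0.0271


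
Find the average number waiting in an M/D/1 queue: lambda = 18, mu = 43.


M/D/1: Lq = rho^2 / (2*(1-rho)) where rho = 18/43; Lq = 0.15

0.15


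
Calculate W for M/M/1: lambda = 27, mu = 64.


W = 1/(mu - lambda) = 1/(64 - 27) = 0.027 hours

0.027 hours


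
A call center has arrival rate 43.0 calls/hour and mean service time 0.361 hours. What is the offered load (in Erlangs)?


Offered load a = lambda * E[S] = 43.0 * 0.361 = 15.52 Erlangs

15.52 Erlangs


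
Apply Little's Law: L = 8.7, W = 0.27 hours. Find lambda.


lambda = L / W = 8.7 / 0.27 = 32.22 per hour

32.22 per hour


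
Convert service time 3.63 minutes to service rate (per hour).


mu = 60 / avg_service_time = 60 / 3.63 = 16.53 per hour

16.53 per hour


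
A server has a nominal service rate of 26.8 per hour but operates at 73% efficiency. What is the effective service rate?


Effective rate = mu * efficiency = 26.8 * 0.73 = 19.56 per hour

19.56 per hour


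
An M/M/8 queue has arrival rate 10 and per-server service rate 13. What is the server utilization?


rho = lambda/(c*mu) = 10/(8*13) = 0.0962

0.0962


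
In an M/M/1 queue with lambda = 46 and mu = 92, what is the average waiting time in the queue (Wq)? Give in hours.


rho = 46/92; Wq = rho/(mu - lambda) = 0.0109 hours

0.0109 hours


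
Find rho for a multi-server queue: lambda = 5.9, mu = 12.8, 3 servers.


rho = lambda / (c * mu) = 5.9 / (3 * 12.8) = 0.1536

0.1536


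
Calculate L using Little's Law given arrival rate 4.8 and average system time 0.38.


L = lambda * W = 4.8 * 0.38 = 1.82

1.82


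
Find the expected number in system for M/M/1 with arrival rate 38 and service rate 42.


rho = 38/42; L = rho/(1-rho) = 9.5

9.5


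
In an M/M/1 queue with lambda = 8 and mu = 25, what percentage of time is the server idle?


Idle fraction = (1 - rho) * 100 = (1 - 8/25) * 100 = 68.0%

68.0%


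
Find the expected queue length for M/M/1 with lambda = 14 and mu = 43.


rho = 14/43; Lq = rho^2/(1-rho) = 0.16

0.16


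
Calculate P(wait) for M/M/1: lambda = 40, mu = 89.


P(wait) = rho = lambda/mu = 40/89 = 0.4494

0.4494


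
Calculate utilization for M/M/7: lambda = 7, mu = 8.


rho = lambda/(c*mu) = 7/(7*8) = 0.125

0.125


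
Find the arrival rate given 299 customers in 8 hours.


lambda = total arrivals / time = 299 / 8 = 37.38 per hour

37.38 per hour


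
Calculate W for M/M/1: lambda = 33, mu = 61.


W = 1/(mu - lambda) = 1/(61 - 33) = 0.0357 hours

0.0357 hours


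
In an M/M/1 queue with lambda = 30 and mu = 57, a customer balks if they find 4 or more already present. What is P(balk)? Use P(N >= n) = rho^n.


P(N >= 4) = rho^4 = (30/57)^4 = 0.0767

0.0767


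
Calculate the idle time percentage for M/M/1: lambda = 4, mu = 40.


Idle fraction = (1 - rho) * 100 = (1 - 4/40) * 100 = 90.0%

90.0%


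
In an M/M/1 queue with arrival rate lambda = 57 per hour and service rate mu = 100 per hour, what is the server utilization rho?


rho = lambda/mu = 57/100 = 0.57

0.57


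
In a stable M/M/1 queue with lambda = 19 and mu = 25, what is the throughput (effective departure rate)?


For a stable queue (lambda < mu), throughput = lambda = 19 per hour

19 per hour


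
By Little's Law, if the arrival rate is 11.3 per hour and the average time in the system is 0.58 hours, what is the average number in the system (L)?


L = lambda * W = 11.3 * 0.58 = 6.55

6.55


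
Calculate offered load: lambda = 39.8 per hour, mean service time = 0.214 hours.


Offered load a = lambda * E[S] = 39.8 * 0.214 = 8.52 Erlangs

8.52 Erlangs


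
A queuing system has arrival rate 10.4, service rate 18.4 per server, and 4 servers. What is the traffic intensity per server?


rho = lambda / (c * mu) = 10.4 / (4 * 18.4) = 0.1413

0.1413


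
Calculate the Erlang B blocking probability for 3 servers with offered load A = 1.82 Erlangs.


B(N,A) = (A^N/N!) / sum(A^k/k!, k=0..N) with N=3, A=1.82 = 0.1833

0.1833


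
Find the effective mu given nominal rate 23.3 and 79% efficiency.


Effective rate = mu * efficiency = 23.3 * 0.79 = 18.41 per hour

18.41 per hour


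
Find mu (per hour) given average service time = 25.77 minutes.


mu = 60 / avg_service_time = 60 / 25.77 = 2.33 per hour

2.33 per hour


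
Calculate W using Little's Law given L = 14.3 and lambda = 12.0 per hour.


W = L / lambda = 14.3 / 12.0 = 1.1917 hours

1.1917 hours


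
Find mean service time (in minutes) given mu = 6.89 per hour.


Mean service time = 60/mu = 60/6.89 = 8.71 minutes

8.71 minutes


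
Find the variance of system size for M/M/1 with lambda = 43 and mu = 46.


rho = 43/46; Var(N) = rho/(1-rho)^2 = 219.78

219.78


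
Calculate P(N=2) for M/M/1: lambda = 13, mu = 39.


rho = 13/39; P(n) = (1-rho)*rho^n = (1-13/39)*(13/39)^2 = 0.0741

0.0741


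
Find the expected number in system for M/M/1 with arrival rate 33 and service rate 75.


rho = 33/75; L = rho/(1-rho) = 0.79

0.79


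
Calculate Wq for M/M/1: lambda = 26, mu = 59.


rho = 26/59; Wq = rho/(mu - lambda) = 0.0134 hours

0.0134 hours


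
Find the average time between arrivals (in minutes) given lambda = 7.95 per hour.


Mean interarrival time = 60/lambda = 60/7.95 = 7.55 minutes

7.55 minutes


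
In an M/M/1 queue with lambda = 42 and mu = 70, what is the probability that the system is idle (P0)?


P0 = 1 - rho = 1 - 42/70 = 0.4

0.4


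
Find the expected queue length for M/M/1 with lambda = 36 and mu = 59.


rho = 36/59; Lq = rho^2/(1-rho) = 0.96

0.96


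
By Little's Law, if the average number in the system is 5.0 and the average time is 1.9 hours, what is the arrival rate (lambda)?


lambda = L / W = 5.0 / 1.9 = 2.63 per hour

2.63 per hour


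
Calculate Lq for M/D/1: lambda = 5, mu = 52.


M/D/1: Lq = rho^2 / (2*(1-rho)) where rho = 5/52; Lq = 0.01

0.01


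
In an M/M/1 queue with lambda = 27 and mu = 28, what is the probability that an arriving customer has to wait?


P(wait) = rho = lambda/mu = 27/28 = 0.9643

0.9643


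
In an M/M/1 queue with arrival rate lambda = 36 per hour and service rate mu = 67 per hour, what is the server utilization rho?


rho = lambda/mu = 36/67 = 0.5373

0.5373


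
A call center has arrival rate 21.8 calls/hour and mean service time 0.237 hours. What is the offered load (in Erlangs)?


Offered load a = lambda * E[S] = 21.8 * 0.237 = 5.17 Erlangs

5.17 Erlangs


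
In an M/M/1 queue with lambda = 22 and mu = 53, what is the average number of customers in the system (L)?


rho = 22/53; L = rho/(1-rho) = 0.71

0.71


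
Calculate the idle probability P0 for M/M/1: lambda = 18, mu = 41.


P0 = 1 - rho = 1 - 18/41 = 0.561

0.561


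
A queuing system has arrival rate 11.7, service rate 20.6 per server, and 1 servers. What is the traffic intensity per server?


rho = lambda / (c * mu) = 11.7 / (1 * 20.6) = 0.568

0.568


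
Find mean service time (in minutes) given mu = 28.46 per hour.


Mean service time = 60/mu = 60/28.46 = 2.11 minutes

2.11 minutes


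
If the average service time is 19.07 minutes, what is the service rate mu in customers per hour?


mu = 60 / avg_service_time = 60 / 19.07 = 3.15 per hour

3.15 per hour


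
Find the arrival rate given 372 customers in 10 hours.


lambda = total arrivals / time = 372 / 10 = 37.2 per hour

37.2 per hour


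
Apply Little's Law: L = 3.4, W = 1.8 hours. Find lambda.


lambda = L / W = 3.4 / 1.8 = 1.89 per hour

1.89 per hour


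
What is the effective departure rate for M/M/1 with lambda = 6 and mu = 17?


For a stable queue (lambda < mu), throughput = lambda = 6 per hour

6 per hour


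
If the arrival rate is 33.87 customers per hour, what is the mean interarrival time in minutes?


Mean interarrival time = 60/lambda = 60/33.87 = 1.77 minutes

1.77 minutes


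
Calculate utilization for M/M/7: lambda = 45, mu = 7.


rho = lambda/(c*mu) = 45/(7*7) = 0.9184

0.9184


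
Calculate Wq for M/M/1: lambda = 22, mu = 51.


rho = 22/51; Wq = rho/(mu - lambda) = 0.0149 hours

0.0149 hours


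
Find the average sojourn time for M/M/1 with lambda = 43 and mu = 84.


W = 1/(mu - lambda) = 1/(84 - 43) = 0.0244 hours

0.0244 hours


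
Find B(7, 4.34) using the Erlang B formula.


B(N,A) = (A^N/N!) / sum(A^k/k!, k=0..N) with N=7, A=4.34 = 0.081

0.081


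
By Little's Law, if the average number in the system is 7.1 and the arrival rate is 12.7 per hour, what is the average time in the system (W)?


W = L / lambda = 7.1 / 12.7 = 0.5591 hours

0.5591 hours


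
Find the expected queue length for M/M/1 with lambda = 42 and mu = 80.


rho = 42/80; Lq = rho^2/(1-rho) = 0.58

0.58


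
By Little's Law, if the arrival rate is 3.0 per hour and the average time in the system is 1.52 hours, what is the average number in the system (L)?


L = lambda * W = 3.0 * 1.52 = 4.56

4.56


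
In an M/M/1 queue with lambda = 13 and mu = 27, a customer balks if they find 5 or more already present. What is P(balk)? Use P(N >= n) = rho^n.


P(N >= 5) = rho^5 = (13/27)^5 = 0.0259

0.0259


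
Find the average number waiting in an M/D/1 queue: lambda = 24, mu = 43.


M/D/1: Lq = rho^2 / (2*(1-rho)) where rho = 24/43; Lq = 0.35

0.35


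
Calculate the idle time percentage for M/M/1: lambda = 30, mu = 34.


Idle fraction = (1 - rho) * 100 = (1 - 30/34) * 100 = 11.8%

11.8%


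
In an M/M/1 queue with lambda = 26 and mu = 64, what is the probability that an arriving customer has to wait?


P(wait) = rho = lambda/mu = 26/64 = 0.4063

0.4063


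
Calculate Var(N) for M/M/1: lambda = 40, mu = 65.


rho = 40/65; Var(N) = rho/(1-rho)^2 = 4.16

4.16


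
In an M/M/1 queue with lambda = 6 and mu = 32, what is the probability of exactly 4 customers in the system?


rho = 6/32; P(n) = (1-rho)*rho^n = (1-6/32)*(6/32)^4 = 0.001

0.001


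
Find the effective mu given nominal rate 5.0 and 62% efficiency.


Effective rate = mu * efficiency = 5.0 * 0.62 = 3.1 per hour

3.1 per hour


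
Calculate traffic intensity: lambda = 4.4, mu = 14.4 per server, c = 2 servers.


rho = lambda / (c * mu) = 4.4 / (2 * 14.4) = 0.1528

0.1528


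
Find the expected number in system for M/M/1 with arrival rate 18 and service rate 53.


rho = 18/53; L = rho/(1-rho) = 0.51

0.51


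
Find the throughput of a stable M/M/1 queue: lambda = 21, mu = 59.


For a stable queue (lambda < mu), throughput = lambda = 21 per hour

21 per hour


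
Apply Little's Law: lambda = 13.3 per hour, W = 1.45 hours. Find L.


L = lambda * W = 13.3 * 1.45 = 19.29

19.29


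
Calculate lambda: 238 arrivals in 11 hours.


lambda = total arrivals / time = 238 / 11 = 21.64 per hour

21.64 per hour


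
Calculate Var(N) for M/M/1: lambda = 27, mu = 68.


rho = 27/68; Var(N) = rho/(1-rho)^2 = 1.09

1.09


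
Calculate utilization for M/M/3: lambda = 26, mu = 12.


rho = lambda/(c*mu) = 26/(3*12) = 0.7222

0.7222


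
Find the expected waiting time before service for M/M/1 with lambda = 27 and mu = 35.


rho = 27/35; Wq = rho/(mu - lambda) = 0.0964 hours

0.0964 hours


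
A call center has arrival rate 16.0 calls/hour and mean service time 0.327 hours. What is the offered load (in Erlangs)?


Offered load a = lambda * E[S] = 16.0 * 0.327 = 5.23 Erlangs

5.23 Erlangs


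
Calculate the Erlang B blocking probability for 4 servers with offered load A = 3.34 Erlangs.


B(N,A) = (A^N/N!) / sum(A^k/k!, k=0..N) with N=4, A=3.34 = 0.2433

0.2433


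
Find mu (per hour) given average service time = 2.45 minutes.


mu = 60 / avg_service_time = 60 / 2.45 = 24.49 per hour

24.49 per hour


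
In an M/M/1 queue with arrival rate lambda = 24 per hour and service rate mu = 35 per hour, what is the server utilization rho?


rho = lambda/mu = 24/35 = 0.6857

0.6857


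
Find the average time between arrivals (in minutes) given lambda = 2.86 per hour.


Mean interarrival time = 60/lambda = 60/2.86 = 20.98 minutes

20.98 minutes


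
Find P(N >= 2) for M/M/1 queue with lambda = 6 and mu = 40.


P(N >= 2) = rho^2 = (6/40)^2 = 0.0225

0.0225


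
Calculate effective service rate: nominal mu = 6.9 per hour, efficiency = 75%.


Effective rate = mu * efficiency = 6.9 * 0.75 = 5.18 per hour

5.18 per hour


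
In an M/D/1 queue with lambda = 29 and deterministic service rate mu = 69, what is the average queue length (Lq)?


M/D/1: Lq = rho^2 / (2*(1-rho)) where rho = 29/69; Lq = 0.15

0.15


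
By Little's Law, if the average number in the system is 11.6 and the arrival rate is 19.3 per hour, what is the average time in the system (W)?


W = L / lambda = 11.6 / 19.3 = 0.601 hours

0.601 hours


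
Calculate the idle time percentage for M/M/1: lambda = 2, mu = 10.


Idle fraction = (1 - rho) * 100 = (1 - 2/10) * 100 = 80.0%

80.0%


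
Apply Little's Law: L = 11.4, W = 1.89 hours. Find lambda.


lambda = L / W = 11.4 / 1.89 = 6.03 per hour

6.03 per hour


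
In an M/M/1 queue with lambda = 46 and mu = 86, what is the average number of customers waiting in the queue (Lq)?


rho = 46/86; Lq = rho^2/(1-rho) = 0.62

0.62


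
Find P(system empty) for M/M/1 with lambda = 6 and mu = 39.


P0 = 1 - rho = 1 - 6/39 = 0.8462

0.8462


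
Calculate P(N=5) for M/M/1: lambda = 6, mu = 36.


rho = 6/36; P(n) = (1-rho)*rho^n = (1-6/36)*(6/36)^5 = 0.0001

0.0001


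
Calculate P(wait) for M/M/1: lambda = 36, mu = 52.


P(wait) = rho = lambda/mu = 36/52 = 0.6923

0.6923


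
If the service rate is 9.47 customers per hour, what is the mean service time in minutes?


Mean service time = 60/mu = 60/9.47 = 6.34 minutes

6.34 minutes


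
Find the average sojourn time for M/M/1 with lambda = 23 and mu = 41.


W = 1/(mu - lambda) = 1/(41 - 23) = 0.0556 hours

0.0556 hours


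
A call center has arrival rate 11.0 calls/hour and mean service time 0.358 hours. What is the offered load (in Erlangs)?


Offered load a = lambda * E[S] = 11.0 * 0.358 = 3.94 Erlangs

3.94 Erlangs


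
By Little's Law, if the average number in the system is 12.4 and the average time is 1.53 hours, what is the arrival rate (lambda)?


lambda = L / W = 12.4 / 1.53 = 8.1 per hour

8.1 per hour


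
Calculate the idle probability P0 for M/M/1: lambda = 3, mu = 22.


P0 = 1 - rho = 1 - 3/22 = 0.8636

0.8636


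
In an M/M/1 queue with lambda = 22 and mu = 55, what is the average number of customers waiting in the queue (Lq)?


rho = 22/55; Lq = rho^2/(1-rho) = 0.27

0.27


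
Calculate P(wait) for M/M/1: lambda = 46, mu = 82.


P(wait) = rho = lambda/mu = 46/82 = 0.561

0.561


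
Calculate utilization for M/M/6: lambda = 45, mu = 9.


rho = lambda/(c*mu) = 45/(6*9) = 0.8333

0.8333


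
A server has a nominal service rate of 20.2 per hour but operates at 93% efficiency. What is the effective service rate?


Effective rate = mu * efficiency = 20.2 * 0.93 = 18.79 per hour

18.79 per hour


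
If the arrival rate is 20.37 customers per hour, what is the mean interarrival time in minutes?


Mean interarrival time = 60/lambda = 60/20.37 = 2.95 minutes

2.95 minutes


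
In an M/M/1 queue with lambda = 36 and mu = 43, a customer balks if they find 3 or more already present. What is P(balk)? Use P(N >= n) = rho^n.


P(N >= 3) = rho^3 = (36/43)^3 = 0.5868

0.5868


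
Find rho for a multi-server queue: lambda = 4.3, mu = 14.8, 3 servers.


rho = lambda / (c * mu) = 4.3 / (3 * 14.8) = 0.0968

0.0968


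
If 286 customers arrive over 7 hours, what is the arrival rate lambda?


lambda = total arrivals / time = 286 / 7 = 40.86 per hour

40.86 per hour


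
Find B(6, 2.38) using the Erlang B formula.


B(N,A) = (A^N/N!) / sum(A^k/k!, k=0..N) with N=6, A=2.38 = 0.0236

0.0236


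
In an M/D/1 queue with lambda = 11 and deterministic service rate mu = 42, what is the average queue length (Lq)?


M/D/1: Lq = rho^2 / (2*(1-rho)) where rho = 11/42; Lq = 0.05

0.05


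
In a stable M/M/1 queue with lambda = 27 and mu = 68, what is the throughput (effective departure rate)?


For a stable queue (lambda < mu), throughput = lambda = 27 per hour

27 per hour


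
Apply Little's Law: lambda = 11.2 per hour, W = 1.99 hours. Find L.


L = lambda * W = 11.2 * 1.99 = 22.29

22.29


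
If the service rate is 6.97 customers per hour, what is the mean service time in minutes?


Mean service time = 60/mu = 60/6.97 = 8.61 minutes

8.61 minutes


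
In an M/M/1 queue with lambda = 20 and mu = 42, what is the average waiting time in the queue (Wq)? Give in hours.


rho = 20/42; Wq = rho/(mu - lambda) = 0.0216 hours

0.0216 hours


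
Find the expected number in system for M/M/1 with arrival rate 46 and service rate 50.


rho = 46/50; L = rho/(1-rho) = 11.5

11.5


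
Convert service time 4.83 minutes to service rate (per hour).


mu = 60 / avg_service_time = 60 / 4.83 = 12.42 per hour

12.42 per hour


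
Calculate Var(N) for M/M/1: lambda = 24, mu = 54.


rho = 24/54; Var(N) = rho/(1-rho)^2 = 1.44

1.44


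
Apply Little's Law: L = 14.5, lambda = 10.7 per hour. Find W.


W = L / lambda = 14.5 / 10.7 = 1.3551 hours

1.3551 hours


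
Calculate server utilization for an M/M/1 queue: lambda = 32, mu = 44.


rho = lambda/mu = 32/44 = 0.7273

0.7273


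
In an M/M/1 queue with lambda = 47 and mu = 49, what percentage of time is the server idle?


Idle fraction = (1 - rho) * 100 = (1 - 47/49) * 100 = 4.1%

4.1%


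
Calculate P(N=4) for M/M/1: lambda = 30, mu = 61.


rho = 30/61; P(n) = (1-rho)*rho^n = (1-30/61)*(30/61)^4 = 0.0297

0.0297


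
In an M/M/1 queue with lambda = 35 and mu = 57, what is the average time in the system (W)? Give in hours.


W = 1/(mu - lambda) = 1/(57 - 35) = 0.0455 hours

0.0455 hours


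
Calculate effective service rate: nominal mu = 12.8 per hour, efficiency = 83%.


Effective rate = mu * efficiency = 12.8 * 0.83 = 10.62 per hour

10.62 per hour


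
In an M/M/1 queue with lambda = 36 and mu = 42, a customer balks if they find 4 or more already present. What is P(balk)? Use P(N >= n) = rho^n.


P(N >= 4) = rho^4 = (36/42)^4 = 0.5398

0.5398


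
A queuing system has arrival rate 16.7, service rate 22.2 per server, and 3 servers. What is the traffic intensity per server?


rho = lambda / (c * mu) = 16.7 / (3 * 22.2) = 0.2508

0.2508


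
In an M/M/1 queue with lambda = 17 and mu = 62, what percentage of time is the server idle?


Idle fraction = (1 - rho) * 100 = (1 - 17/62) * 100 = 72.6%

72.6%


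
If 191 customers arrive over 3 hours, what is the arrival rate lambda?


lambda = total arrivals / time = 191 / 3 = 63.67 per hour

63.67 per hour


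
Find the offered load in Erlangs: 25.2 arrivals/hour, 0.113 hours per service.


Offered load a = lambda * E[S] = 25.2 * 0.113 = 2.85 Erlangs

2.85 Erlangs


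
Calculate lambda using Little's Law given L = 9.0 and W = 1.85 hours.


lambda = L / W = 9.0 / 1.85 = 4.86 per hour

4.86 per hour


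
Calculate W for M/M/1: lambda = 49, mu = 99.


W = 1/(mu - lambda) = 1/(99 - 49) = 0.02 hours

0.02 hours


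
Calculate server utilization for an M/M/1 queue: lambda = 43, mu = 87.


rho = lambda/mu = 43/87 = 0.4943

0.4943


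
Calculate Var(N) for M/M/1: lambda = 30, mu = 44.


rho = 30/44; Var(N) = rho/(1-rho)^2 = 6.73

6.73


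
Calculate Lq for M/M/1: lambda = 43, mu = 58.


rho = 43/58; Lq = rho^2/(1-rho) = 2.13

2.13


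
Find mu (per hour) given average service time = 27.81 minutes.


mu = 60 / avg_service_time = 60 / 27.81 = 2.16 per hour

2.16 per hour


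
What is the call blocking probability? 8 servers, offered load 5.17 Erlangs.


B(N,A) = (A^N/N!) / sum(A^k/k!, k=0..N) with N=8, A=5.17 = 0.0782

0.0782


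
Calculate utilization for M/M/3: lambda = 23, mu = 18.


rho = lambda/(c*mu) = 23/(3*18) = 0.4259

0.4259


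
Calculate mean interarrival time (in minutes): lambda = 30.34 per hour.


Mean interarrival time = 60/lambda = 60/30.34 = 1.98 minutes

1.98 minutes


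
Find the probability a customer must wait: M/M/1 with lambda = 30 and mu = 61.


P(wait) = rho = lambda/mu = 30/61 = 0.4918

0.4918


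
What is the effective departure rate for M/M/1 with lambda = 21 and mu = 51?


For a stable queue (lambda < mu), throughput = lambda = 21 per hour

21 per hour


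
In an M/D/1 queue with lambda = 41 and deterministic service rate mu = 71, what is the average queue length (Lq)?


M/D/1: Lq = rho^2 / (2*(1-rho)) where rho = 41/71; Lq = 0.39

0.39


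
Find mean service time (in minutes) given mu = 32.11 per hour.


Mean service time = 60/mu = 60/32.11 = 1.87 minutes

1.87 minutes


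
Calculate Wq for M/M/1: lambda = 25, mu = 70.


rho = 25/70; Wq = rho/(mu - lambda) = 0.0079 hours

0.0079 hours


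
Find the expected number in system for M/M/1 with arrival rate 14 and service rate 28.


rho = 14/28; L = rho/(1-rho) = 1.0

1.0


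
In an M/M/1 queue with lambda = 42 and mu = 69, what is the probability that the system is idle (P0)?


P0 = 1 - rho = 1 - 42/69 = 0.3913

0.3913


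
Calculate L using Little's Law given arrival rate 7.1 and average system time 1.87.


L = lambda * W = 7.1 * 1.87 = 13.28

13.28


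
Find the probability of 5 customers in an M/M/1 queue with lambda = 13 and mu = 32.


rho = 13/32; P(n) = (1-rho)*rho^n = (1-13/32)*(13/32)^5 = 0.0066

0.0066


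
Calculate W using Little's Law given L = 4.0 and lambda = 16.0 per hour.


W = L / lambda = 4.0 / 16.0 = 0.25 hours

0.25 hours


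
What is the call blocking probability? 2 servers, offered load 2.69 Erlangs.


B(N,A) = (A^N/N!) / sum(A^k/k!, k=0..N) with N=2, A=2.69 = 0.4951

0.4951


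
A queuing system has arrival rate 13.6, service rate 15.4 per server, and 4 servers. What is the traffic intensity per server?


rho = lambda / (c * mu) = 13.6 / (4 * 15.4) = 0.2208

0.2208


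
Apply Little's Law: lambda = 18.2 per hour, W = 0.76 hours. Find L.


L = lambda * W = 18.2 * 0.76 = 13.83

13.83


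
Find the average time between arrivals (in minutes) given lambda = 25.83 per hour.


Mean interarrival time = 60/lambda = 60/25.83 = 2.32 minutes

2.32 minutes


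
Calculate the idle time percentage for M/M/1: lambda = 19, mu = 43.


Idle fraction = (1 - rho) * 100 = (1 - 19/43) * 100 = 55.8%

55.8%


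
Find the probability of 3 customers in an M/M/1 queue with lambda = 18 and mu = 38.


rho = 18/38; P(n) = (1-rho)*rho^n = (1-18/38)*(18/38)^3 = 0.0559

0.0559


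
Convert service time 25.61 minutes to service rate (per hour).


mu = 60 / avg_service_time = 60 / 25.61 = 2.34 per hour

2.34 per hour


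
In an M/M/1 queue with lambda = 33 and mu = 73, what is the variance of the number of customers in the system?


rho = 33/73; Var(N) = rho/(1-rho)^2 = 1.51

1.51


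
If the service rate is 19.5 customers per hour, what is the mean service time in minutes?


Mean service time = 60/mu = 60/19.5 = 3.08 minutes

3.08 minutes


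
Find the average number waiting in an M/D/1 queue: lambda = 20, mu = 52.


M/D/1: Lq = rho^2 / (2*(1-rho)) where rho = 20/52; Lq = 0.12

0.12


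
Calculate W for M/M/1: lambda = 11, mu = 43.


W = 1/(mu - lambda) = 1/(43 - 11) = 0.0313 hours

0.0313 hours


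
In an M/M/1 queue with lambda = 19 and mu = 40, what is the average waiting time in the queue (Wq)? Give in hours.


rho = 19/40; Wq = rho/(mu - lambda) = 0.0226 hours

0.0226 hours


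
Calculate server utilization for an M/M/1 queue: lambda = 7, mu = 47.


rho = lambda/mu = 7/47 = 0.1489

0.1489


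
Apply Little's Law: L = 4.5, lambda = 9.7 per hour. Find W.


W = L / lambda = 4.5 / 9.7 = 0.4639 hours

0.4639 hours


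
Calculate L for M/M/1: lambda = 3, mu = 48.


rho = 3/48; L = rho/(1-rho) = 0.07

0.07


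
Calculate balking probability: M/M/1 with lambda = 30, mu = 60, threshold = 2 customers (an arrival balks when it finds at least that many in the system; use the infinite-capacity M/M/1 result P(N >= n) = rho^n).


P(N >= 2) = rho^2 = (30/60)^2 = 0.25

0.25


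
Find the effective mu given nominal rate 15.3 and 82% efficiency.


Effective rate = mu * efficiency = 15.3 * 0.82 = 12.55 per hour

12.55 per hour


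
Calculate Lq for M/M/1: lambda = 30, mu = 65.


rho = 30/65; Lq = rho^2/(1-rho) = 0.4

0.4


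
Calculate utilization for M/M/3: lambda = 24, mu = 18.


rho = lambda/(c*mu) = 24/(3*18) = 0.4444

0.4444


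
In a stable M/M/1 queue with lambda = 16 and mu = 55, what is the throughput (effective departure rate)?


For a stable queue (lambda < mu), throughput = lambda = 16 per hour

16 per hour


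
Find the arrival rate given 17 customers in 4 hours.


lambda = total arrivals / time = 17 / 4 = 4.25 per hour

4.25 per hour


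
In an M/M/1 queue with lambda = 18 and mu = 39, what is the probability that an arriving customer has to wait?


P(wait) = rho = lambda/mu = 18/39 = 0.4615

0.4615


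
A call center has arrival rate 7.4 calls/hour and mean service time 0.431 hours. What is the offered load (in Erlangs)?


Offered load a = lambda * E[S] = 7.4 * 0.431 = 3.19 Erlangs

3.19 Erlangs


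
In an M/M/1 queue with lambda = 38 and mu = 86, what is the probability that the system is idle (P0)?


P0 = 1 - rho = 1 - 38/86 = 0.5581

0.5581


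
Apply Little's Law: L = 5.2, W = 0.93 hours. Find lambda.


lambda = L / W = 5.2 / 0.93 = 5.59 per hour

5.59 per hour


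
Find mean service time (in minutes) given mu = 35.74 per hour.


Mean service time = 60/mu = 60/35.74 = 1.68 minutes

1.68 minutes


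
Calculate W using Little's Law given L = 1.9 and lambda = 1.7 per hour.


W = L / lambda = 1.9 / 1.7 = 1.1176 hours

1.1176 hours


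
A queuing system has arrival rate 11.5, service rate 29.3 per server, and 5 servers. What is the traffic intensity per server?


rho = lambda / (c * mu) = 11.5 / (5 * 29.3) = 0.0785

0.0785


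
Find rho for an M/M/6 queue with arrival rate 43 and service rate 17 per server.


rho = lambda/(c*mu) = 43/(6*17) = 0.4216

0.4216


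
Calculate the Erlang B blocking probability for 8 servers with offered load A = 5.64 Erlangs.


B(N,A) = (A^N/N!) / sum(A^k/k!, k=0..N) with N=8, A=5.64 = 0.1023

0.1023


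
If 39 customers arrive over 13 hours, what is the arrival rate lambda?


lambda = total arrivals / time = 39 / 13 = 3.0 per hour

3.0 per hour


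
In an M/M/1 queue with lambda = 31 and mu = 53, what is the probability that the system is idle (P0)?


P0 = 1 - rho = 1 - 31/53 = 0.4151

0.4151


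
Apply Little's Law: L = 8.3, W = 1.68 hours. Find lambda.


lambda = L / W = 8.3 / 1.68 = 4.94 per hour

4.94 per hour


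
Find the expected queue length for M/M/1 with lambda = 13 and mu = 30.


rho = 13/30; Lq = rho^2/(1-rho) = 0.33

0.33


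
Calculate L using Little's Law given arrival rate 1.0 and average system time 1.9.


L = lambda * W = 1.0 * 1.9 = 1.9

1.9


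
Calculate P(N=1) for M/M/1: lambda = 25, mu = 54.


rho = 25/54; P(n) = (1-rho)*rho^n = (1-25/54)*(25/54)^1 = 0.2486

0.2486


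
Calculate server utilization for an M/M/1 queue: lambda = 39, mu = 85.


rho = lambda/mu = 39/85 = 0.4588

0.4588


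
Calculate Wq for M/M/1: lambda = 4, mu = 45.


rho = 4/45; Wq = rho/(mu - lambda) = 0.0022 hours

0.0022 hours


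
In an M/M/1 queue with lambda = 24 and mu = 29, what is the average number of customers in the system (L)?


rho = 24/29; L = rho/(1-rho) = 4.8

4.8


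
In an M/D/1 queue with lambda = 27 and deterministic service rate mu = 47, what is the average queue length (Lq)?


M/D/1: Lq = rho^2 / (2*(1-rho)) where rho = 27/47; Lq = 0.39

0.39


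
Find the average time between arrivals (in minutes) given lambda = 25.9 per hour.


Mean interarrival time = 60/lambda = 60/25.9 = 2.32 minutes

2.32 minutes


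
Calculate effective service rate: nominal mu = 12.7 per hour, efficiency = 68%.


Effective rate = mu * efficiency = 12.7 * 0.68 = 8.64 per hour

8.64 per hour


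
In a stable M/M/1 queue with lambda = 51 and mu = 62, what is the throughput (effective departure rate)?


For a stable queue (lambda < mu), throughput = lambda = 51 per hour

51 per hour


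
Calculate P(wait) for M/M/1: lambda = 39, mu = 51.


P(wait) = rho = lambda/mu = 39/51 = 0.7647

0.7647


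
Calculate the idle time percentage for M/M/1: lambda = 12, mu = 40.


Idle fraction = (1 - rho) * 100 = (1 - 12/40) * 100 = 70.0%

70.0%


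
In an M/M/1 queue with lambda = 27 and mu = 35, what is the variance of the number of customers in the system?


rho = 27/35; Var(N) = rho/(1-rho)^2 = 14.77

14.77


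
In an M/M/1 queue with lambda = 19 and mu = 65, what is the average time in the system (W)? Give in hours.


W = 1/(mu - lambda) = 1/(65 - 19) = 0.0217 hours

0.0217 hours


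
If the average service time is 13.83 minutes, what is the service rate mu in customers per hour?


mu = 60 / avg_service_time = 60 / 13.83 = 4.34 per hour

4.34 per hour


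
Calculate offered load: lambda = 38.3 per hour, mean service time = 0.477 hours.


Offered load a = lambda * E[S] = 38.3 * 0.477 = 18.27 Erlangs

18.27 Erlangs


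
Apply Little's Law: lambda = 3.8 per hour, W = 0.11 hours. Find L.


L = lambda * W = 3.8 * 0.11 = 0.42

0.42
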